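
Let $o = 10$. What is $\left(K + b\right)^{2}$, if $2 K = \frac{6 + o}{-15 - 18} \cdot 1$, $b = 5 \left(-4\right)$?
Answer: $\frac{446224}{1089} \approx 409.76$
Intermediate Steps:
$b = -20$
$K = - \frac{8}{33}$ ($K = \frac{\frac{6 + 10}{-15 - 18} \cdot 1}{2} = \frac{\frac{16}{-33} \cdot 1}{2} = \frac{16 \left(- \frac{1}{33}\right) 1}{2} = \frac{\left(- \frac{16}{33}\right) 1}{2} = \frac{1}{2} \left(- \frac{16}{33}\right) = - \frac{8}{33} \approx -0.24242$)
$\left(K + b\right)^{2} = \left(- \frac{8}{33} - 20\right)^{2} = \left(- \frac{668}{33}\right)^{2} = \frac{446224}{1089}$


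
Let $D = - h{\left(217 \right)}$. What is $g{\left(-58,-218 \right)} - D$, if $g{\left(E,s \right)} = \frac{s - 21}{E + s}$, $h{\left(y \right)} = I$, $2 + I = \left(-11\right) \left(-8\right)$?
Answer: $\frac{23975}{276} \approx 86.866$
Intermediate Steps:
$I = 86$ ($I = -2 - -88 = -2 + 88 = 86$)
$h{\left(y \right)} = 86$
$g{\left(E,s \right)} = \frac{-21 + s}{E + s}$
$D = -86$ ($D = \left(-1\right) 86 = -86$)
$g{\left(-58,-218 \right)} - D = \frac{-21 - 218}{-58 - 218} - -86 = \frac{1}{-276} \left(-239\right) + 86 = \left(- \frac{1}{276}\right) \left(-239\right) + 86 = \frac{239}{276} + 86 = \frac{23975}{276}$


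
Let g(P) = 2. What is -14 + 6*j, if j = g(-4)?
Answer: -2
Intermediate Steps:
j = 2
-14 + 6*j = -14 + 6*2 = -14 + 12 = -2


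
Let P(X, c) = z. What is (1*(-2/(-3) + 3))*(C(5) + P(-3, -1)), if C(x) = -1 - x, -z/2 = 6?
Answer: -66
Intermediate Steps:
z = -12 (z = -2*6 = -12)
P(X, c) = -12
(1*(-2/(-3) + 3))*(C(5) + P(-3, -1)) = (1*(-2/(-3) + 3))*((-1 - 1*5) - 12) = (1*(-2*(-⅓) + 3))*((-1 - 5) - 12) = (1*(⅔ + 3))*(-6 - 12) = (1*(11/3))*(-18) = (11/3)*(-18) = -66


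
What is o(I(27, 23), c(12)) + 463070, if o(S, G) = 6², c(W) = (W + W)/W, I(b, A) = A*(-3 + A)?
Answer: 463106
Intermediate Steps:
c(W) = 2 (c(W) = (2*W)/W = 2)
o(S, G) = 36
o(I(27, 23), c(12)) + 463070 = 36 + 463070 = 463106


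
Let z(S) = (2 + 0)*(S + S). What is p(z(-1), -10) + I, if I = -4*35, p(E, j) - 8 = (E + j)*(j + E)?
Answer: 64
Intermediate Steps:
z(S) = 4*S (z(S) = 2*(2*S) = 4*S)
p(E, j) = 8 + (E + j)² (p(E, j) = 8 + (E + j)*(j + E) = 8 + (E + j)*(E + j) = 8 + (E + j)²)
I = -140
p(z(-1), -10) + I = (8 + (4*(-1) - 10)²) - 140 = (8 + (-4 - 10)²) - 140 = (8 + (-14)²) - 140 = (8 + 196) - 140 = 204 - 140 = 64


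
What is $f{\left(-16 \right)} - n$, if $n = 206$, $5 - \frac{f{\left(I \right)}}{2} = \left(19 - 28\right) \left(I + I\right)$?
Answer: $-772$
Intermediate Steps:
$f{\left(I \right)} = 10 + 36 I$ ($f{\left(I \right)} = 10 - 2 \left(19 - 28\right) \left(I + I\right) = 10 - 2 \left(- 9 \cdot 2 I\right) = 10 - 2 \left(- 18 I\right) = 10 + 36 I$)
$f{\left(-16 \right)} - n = \left(10 + 36 \left(-16\right)\right) - 206 = \left(10 - 576\right) - 206 = -566 - 206 = -772$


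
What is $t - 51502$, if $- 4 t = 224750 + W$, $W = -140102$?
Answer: $-72664$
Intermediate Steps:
$t = -21162$ ($t = - \frac{224750 - 140102}{4} = \left(- \frac{1}{4}\right) 84648 = -21162$)
$t - 51502 = -21162 - 51502 = -72664$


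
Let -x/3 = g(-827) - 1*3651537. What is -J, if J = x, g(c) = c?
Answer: -10957092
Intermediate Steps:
x = 10957092 (x = -3*(-827 - 1*3651537) = -3*(-827 - 3651537) = -3*(-3652364) = 10957092)
J = 10957092
-J = -1*10957092 = -10957092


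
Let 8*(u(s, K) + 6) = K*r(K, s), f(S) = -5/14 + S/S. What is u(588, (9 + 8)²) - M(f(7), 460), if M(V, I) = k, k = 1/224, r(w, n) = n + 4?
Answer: 4789119/224 ≈ 21380.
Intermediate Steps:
r(w, n) = 4 + n
f(S) = 9/14 (f(S) = -5*1/14 + 1 = -5/14 + 1 = 9/14)
k = 1/224 ≈ 0.0044643
M(V, I) = 1/224
u(s, K) = -6 + K*(4 + s)/8 (u(s, K) = -6 + (K*(4 + s))/8 = -6 + K*(4 + s)/8)
u(588, (9 + 8)²) - M(f(7), 460) = (-6 + (9 + 8)²*(4 + 588)/8) - 1*1/224 = (-6 + (⅛)*17²*592) - 1/224 = (-6 + (⅛)*289*592) - 1/224 = (-6 + 21386) - 1/224 = 21380 - 1/224 = 4789119/224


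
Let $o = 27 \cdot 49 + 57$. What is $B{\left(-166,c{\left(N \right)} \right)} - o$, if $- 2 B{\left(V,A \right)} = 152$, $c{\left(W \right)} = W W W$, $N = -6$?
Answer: $-1456$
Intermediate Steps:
$c{\left(W \right)} = W^{3}$ ($c{\left(W \right)} = W^{2} W = W^{3}$)
$B{\left(V,A \right)} = -76$ ($B{\left(V,A \right)} = \left(- \frac{1}{2}\right) 152 = -76$)
$o = 1380$ ($o = 1323 + 57 = 1380$)
$B{\left(-166,c{\left(N \right)} \right)} - o = -76 - 1380 = -1456$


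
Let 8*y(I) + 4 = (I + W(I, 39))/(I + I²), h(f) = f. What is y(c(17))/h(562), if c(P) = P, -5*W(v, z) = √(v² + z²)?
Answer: -71/80928 - √1810/6878880 ≈ -0.00088351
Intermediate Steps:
W(v, z) = -√(v² + z²)/5
y(I) = -½ + (I - √(1521 + I²)/5)/(8*(I + I²)) (y(I) = -½ + ((I - √(I² + 39²)/5)/(I + I²))/8 = -½ + ((I - √(I² + 1521)/5)/(I + I²))/8 = -½ + ((I - √(1521 + I²)/5)/(I + I²))/8 = -½ + (I - √(1521 + I²)/5)/(8*(I + I²)))
y(c(17))/h(562) = ((1/40)*(-√(1521 + 17²) - 20*17² - 15*17)/(17*(1 + 17)))/562 = ((1/40)*(1/17)*(-√(1521 + 289) - 20*289 - 255)/18)*(1/562) = ((1/40)*(1/17)*(1/18)*(-√1810 - 5780 - 255))*(1/562) = ((1/40)*(1/17)*(1/18)*(-6035 - √1810))*(1/562) = (-71/144 - √1810/12240)*(1/562) = -71/80928 - √1810/6878880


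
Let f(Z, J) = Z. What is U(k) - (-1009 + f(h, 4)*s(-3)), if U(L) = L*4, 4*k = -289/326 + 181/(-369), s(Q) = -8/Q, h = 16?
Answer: 116078455/120294 ≈ 964.96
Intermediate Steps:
k = -165647/481176 (k = (-289/326 + 181/(-369))/4 = (-289*1/326 + 181*(-1/369))/4 = (-289/326 - 181/369)/4 = (¼)*(-165647/120294) = -165647/481176 ≈ -0.34425)
U(L) = 4*L
U(k) - (-1009 + f(h, 4)*s(-3)) = 4*(-165647/481176) - (-1009 + 16*(-8/(-3))) = -165647/120294 - (-1009 + 16*(-8*(-⅓))) = -165647/120294 - (-1009 + 16*(8/3)) = -165647/120294 - (-1009 + 128/3) = -165647/120294 - 1*(-2899/3) = -165647/120294 + 2899/3 = 116078455/120294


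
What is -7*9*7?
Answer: -441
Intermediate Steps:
-7*9*7 = -63*7 = -441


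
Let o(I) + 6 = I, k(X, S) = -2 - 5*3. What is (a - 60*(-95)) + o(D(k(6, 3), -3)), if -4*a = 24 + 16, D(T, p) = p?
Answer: 5681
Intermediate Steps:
k(X, S) = -17 (k(X, S) = -2 - 15 = -17)
o(I) = -6 + I
a = -10 (a = -(24 + 16)/4 = -1/4*40 = -10)
(a - 60*(-95)) + o(D(k(6, 3), -3)) = (-10 - 60*(-95)) + (-6 - 3) = (-10 + 5700) - 9 = 5690 - 9 = 5681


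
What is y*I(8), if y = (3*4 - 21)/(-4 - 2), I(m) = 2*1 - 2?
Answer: 0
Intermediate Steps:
I(m) = 0 (I(m) = 2 - 2 = 0)
y = 3/2 (y = (12 - 21)/(-6) = -9*(-1/6) = 3/2 ≈ 1.5000)
y*I(8) = (3/2)*0 = 0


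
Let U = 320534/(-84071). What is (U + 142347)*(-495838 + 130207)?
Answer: -4375482083013993/84071 ≈ -5.2045e+10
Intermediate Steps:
U = -320534/84071 (U = 320534*(-1/84071) = -320534/84071 ≈ -3.8127)
(U + 142347)*(-495838 + 130207) = (-320534/84071 + 142347)*(-495838 + 130207) = (11966934103/84071)*(-365631) = -4375482083013993/84071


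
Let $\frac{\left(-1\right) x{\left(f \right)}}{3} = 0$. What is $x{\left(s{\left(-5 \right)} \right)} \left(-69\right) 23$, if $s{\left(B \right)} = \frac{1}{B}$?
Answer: $0$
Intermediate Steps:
$x{\left(f \right)} = 0$ ($x{\left(f \right)} = \left(-3\right) 0 = 0$)
$x{\left(s{\left(-5 \right)} \right)} \left(-69\right) 23 = 0 \left(-69\right) 23 = 0 \cdot 23 = 0$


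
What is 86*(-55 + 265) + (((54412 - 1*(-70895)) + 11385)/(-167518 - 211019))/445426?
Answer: 507516767480838/28101703627 ≈ 18060.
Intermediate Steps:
86*(-55 + 265) + (((54412 - 1*(-70895)) + 11385)/(-167518 - 211019))/445426 = 86*210 + (((54412 + 70895) + 11385)/(-378537))*(1/445426) = 18060 + ((125307 + 11385)*(-1/378537))*(1/445426) = 18060 + (136692*(-1/378537))*(1/445426) = 18060 - 45564/126179*1/445426 = 18060 - 22782/28101703627 = 507516767480838/28101703627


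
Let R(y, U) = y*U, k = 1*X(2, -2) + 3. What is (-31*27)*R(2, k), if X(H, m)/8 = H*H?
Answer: -58590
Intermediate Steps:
X(H, m) = 8*H² (X(H, m) = 8*(H*H) = 8*H²)
k = 35 (k = 1*(8*2²) + 3 = 1*(8*4) + 3 = 1*32 + 3 = 32 + 3 = 35)
R(y, U) = U*y
(-31*27)*R(2, k) = (-31*27)*(35*2) = -837*70 = -58590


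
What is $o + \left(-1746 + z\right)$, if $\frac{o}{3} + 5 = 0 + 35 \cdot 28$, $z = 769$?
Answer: $1948$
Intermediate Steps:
$o = 2925$ ($o = -15 + 3 \left(0 + 35 \cdot 28\right) = -15 + 3 \left(0 + 980\right) = -15 + 3 \cdot 980 = -15 + 2940 = 2925$)
$o + \left(-1746 + z\right) = 2925 + \left(-1746 + 769\right) = 2925 - 977 = 1948$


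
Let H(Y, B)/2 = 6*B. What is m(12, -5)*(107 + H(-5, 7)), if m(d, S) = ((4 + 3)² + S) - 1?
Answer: 8213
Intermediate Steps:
H(Y, B) = 12*B (H(Y, B) = 2*(6*B) = 12*B)
m(d, S) = 48 + S (m(d, S) = (7² + S) - 1 = (49 + S) - 1 = 48 + S)
m(12, -5)*(107 + H(-5, 7)) = (48 - 5)*(107 + 12*7) = 43*(107 + 84) = 43*191 = 8213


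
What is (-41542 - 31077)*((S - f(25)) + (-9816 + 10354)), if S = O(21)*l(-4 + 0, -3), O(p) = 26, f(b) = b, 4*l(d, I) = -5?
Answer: -69786859/2 ≈ -3.4893e+7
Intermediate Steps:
l(d, I) = -5/4 (l(d, I) = (¼)*(-5) = -5/4)
S = -65/2 (S = 26*(-5/4) = -65/2 ≈ -32.500)
(-41542 - 31077)*((S - f(25)) + (-9816 + 10354)) = (-41542 - 31077)*((-65/2 - 1*25) + (-9816 + 10354)) = -72619*((-65/2 - 25) + 538) = -72619*(-115/2 + 538) = -72619*961/2 = -69786859/2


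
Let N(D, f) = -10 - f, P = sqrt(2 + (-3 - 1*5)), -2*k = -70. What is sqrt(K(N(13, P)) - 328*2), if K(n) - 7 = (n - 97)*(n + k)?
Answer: sqrt(-3330 + 82*I*sqrt(6)) ≈ 1.7396 + 57.732*I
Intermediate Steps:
k = 35 (k = -1/2*(-70) = 35)
P = I*sqrt(6) (P = sqrt(2 + (-3 - 5)) = sqrt(2 - 8) = sqrt(-6) = I*sqrt(6) ≈ 2.4495*I)
K(n) = 7 + (-97 + n)*(35 + n) (K(n) = 7 + (n - 97)*(n + 35) = 7 + (-97 + n)*(35 + n))
sqrt(K(N(13, P)) - 328*2) = sqrt((-3388 + (-10 - I*sqrt(6))**2 - 62*(-10 - I*sqrt(6))) - 328*2) = sqrt((-3388 + (-10 - I*sqrt(6))**2 - 62*(-10 - I*sqrt(6))) - 656) = sqrt((-3388 + (-10 - I*sqrt(6))**2 + (620 + 62*I*sqrt(6))) - 656) = sqrt((-2768 + (-10 - I*sqrt(6))**2 + 62*I*sqrt(6)) - 656) = sqrt(-3424 + (-10 - I*sqrt(6))**2 + 62*I*sqrt(6))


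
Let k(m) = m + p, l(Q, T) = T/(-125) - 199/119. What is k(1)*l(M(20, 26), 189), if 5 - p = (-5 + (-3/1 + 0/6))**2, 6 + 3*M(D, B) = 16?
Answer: 2747228/14875 ≈ 184.69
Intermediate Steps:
M(D, B) = 10/3 (M(D, B) = -2 + (1/3)*16 = -2 + 16/3 = 10/3)
p = -59 (p = 5 - (-5 + (-3/1 + 0/6))**2 = 5 - (-5 + (-3*1 + 0*(1/6)))**2 = 5 - (-5 + (-3 + 0))**2 = 5 - (-5 - 3)**2 = 5 - 1*(-8)**2 = 5 - 1*64 = 5 - 64 = -59)
l(Q, T) = -199/119 - T/125 (l(Q, T) = T*(-1/125) - 199*1/119 = -T/125 - 199/119 = -199/119 - T/125)
k(m) = -59 + m (k(m) = m - 59 = -59 + m)
k(1)*l(M(20, 26), 189) = (-59 + 1)*(-199/119 - 1/125*189) = -58*(-199/119 - 189/125) = -58*(-47366/14875) = 2747228/14875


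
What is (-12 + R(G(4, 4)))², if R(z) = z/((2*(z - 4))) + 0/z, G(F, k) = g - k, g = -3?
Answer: 66049/484 ≈ 136.46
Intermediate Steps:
G(F, k) = -3 - k
R(z) = z/(-8 + 2*z) (R(z) = z/((2*(-4 + z))) + 0 = z/(-8 + 2*z) + 0 = z/(-8 + 2*z))
(-12 + R(G(4, 4)))² = (-12 + (-3 - 1*4)/(2*(-4 + (-3 - 1*4))))² = (-12 + (-3 - 4)/(2*(-4 + (-3 - 4))))² = (-12 + (½)*(-7)/(-4 - 7))² = (-12 + (½)*(-7)/(-11))² = (-12 + (½)*(-7)*(-1/11))² = (-12 + 7/22)² = (-257/22)² = 66049/484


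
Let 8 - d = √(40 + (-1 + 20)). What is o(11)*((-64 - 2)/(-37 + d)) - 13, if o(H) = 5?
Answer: -298/391 - 165*√59/391 ≈ -4.0036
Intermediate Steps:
d = 8 - √59 (d = 8 - √(40 + (-1 + 20)) = 8 - √(40 + 19) = 8 - √59 ≈ 0.31885)
o(11)*((-64 - 2)/(-37 + d)) - 13 = 5*((-64 - 2)/(-37 + (8 - √59))) - 13 = 5*(-66/(-29 - √59)) - 13 = -330/(-29 - √59) - 13 = -13 - 330/(-29 - √59)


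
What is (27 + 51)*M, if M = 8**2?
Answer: 4992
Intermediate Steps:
M = 64
(27 + 51)*M = (27 + 51)*64 = 78*64 = 4992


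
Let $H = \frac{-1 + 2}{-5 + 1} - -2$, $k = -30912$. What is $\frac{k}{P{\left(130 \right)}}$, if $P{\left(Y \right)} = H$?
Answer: $-17664$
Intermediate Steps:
$H = \frac{7}{4}$ ($H = 1 \frac{1}{-4} + 2 = 1 \left(- \frac{1}{4}\right) + 2 = - \frac{1}{4} + 2 = \frac{7}{4} \approx 1.75$)
$P{\left(Y \right)} = \frac{7}{4}$
$\frac{k}{P{\left(130 \right)}} = - \frac{30912}{\frac{7}{4}} = \left(-30912\right) \frac{4}{7} = -17664$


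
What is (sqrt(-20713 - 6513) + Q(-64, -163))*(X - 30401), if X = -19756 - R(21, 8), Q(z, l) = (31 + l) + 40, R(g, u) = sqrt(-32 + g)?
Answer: (92 - I*sqrt(27226))*(50157 + I*sqrt(11)) ≈ 4.615e+6 - 8.2758e+6*I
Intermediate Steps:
Q(z, l) = 71 + l
X = -19756 - I*sqrt(11) (X = -19756 - sqrt(-32 + 21) = -19756 - sqrt(-11) = -19756 - I*sqrt(11) ≈ -19756.0 - 3.3166*I)
(sqrt(-20713 - 6513) + Q(-64, -163))*(X - 30401) = (sqrt(-20713 - 6513) + (71 - 163))*((-19756 - I*sqrt(11)) - 30401) = (sqrt(-27226) - 92)*(-50157 - I*sqrt(11)) = (I*sqrt(27226) - 92)*(-50157 - I*sqrt(11)) = (-92 + I*sqrt(27226))*(-50157 - I*sqrt(11)) = (-50157 - I*sqrt(11))*(-92 + I*sqrt(27226))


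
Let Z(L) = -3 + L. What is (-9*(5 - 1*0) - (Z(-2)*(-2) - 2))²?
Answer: 2809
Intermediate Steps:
(-9*(5 - 1*0) - (Z(-2)*(-2) - 2))² = (-9*(5 - 1*0) - ((-3 - 2)*(-2) - 2))² = (-9*(5 + 0) - (-5*(-2) - 2))² = (-9*5 - (10 - 2))² = (-45 - 1*8)² = (-45 - 8)² = (-53)² = 2809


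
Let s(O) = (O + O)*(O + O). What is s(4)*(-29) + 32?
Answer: -1824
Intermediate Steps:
s(O) = 4*O² (s(O) = (2*O)*(2*O) = 4*O²)
s(4)*(-29) + 32 = (4*4²)*(-29) + 32 = (4*16)*(-29) + 32 = 64*(-29) + 32 = -1856 + 32 = -1824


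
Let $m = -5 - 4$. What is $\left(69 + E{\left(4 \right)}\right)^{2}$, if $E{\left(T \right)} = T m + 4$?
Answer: $1369$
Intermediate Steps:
$m = -9$
$E{\left(T \right)} = 4 - 9 T$ ($E{\left(T \right)} = T \left(-9\right) + 4 = - 9 T + 4 = 4 - 9 T$)
$\left(69 + E{\left(4 \right)}\right)^{2} = \left(69 + \left(4 - 36\right)\right)^{2} = \left(69 - 32\right)^{2} = 37^{2} = 1369$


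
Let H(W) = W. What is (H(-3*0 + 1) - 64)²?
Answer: 3969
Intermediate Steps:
(H(-3*0 + 1) - 64)² = ((-3*0 + 1) - 64)² = ((0 + 1) - 64)² = (1 - 64)² = (-63)² = 3969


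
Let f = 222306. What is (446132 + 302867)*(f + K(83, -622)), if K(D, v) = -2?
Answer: 166505473696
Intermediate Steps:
(446132 + 302867)*(f + K(83, -622)) = (446132 + 302867)*(222306 - 2) = 748999*222304 = 166505473696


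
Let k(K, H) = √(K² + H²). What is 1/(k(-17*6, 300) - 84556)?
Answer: -21139/1787404183 - 3*√2789/3574808366 ≈ -1.1871e-5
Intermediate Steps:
k(K, H) = √(H² + K²)
1/(k(-17*6, 300) - 84556) = 1/(√(300² + (-17*6)²) - 84556) = 1/(√(90000 + (-102)²) - 84556) = 1/(√(90000 + 10404) - 84556) = 1/(√100404 - 84556) = 1/(6*√2789 - 84556) = 1/(-84556 + 6*√2789)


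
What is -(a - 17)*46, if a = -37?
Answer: 2484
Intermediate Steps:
-(a - 17)*46 = -(-37 - 17)*46 = -(-54)*46 = -1*(-2484) = 2484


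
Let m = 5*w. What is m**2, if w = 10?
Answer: 2500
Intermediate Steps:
m = 50 (m = 5*10 = 50)
m**2 = 50**2 = 2500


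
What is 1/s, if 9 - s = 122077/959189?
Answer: 959189/8510624 ≈ 0.11270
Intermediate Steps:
s = 8510624/959189 (s = 9 - 122077/959189 = 8510624/959189 ≈ 8.8727)
1/s = 1/(8510624/959189) = 959189/8510624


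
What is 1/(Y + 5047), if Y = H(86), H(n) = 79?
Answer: 1/5126 ≈ 0.00019508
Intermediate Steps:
Y = 79
1/(Y + 5047) = 1/(79 + 5047) = 1/5126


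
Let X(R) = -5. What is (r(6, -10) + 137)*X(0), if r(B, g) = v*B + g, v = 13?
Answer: -1025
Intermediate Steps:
r(B, g) = g + 13*B (r(B, g) = 13*B + g = g + 13*B)
(r(6, -10) + 137)*X(0) = ((-10 + 13*6) + 137)*(-5) = ((-10 + 78) + 137)*(-5) = (68 + 137)*(-5) = 205*(-5) = -1025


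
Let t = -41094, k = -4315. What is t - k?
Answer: -36779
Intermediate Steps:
t - k = -41094 - 1*(-4315) = -41094 + 4315 = -36779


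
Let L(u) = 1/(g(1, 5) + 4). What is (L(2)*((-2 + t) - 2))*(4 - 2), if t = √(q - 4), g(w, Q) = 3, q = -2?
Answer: -8/7 + 2*I*√6/7 ≈ -1.1429 + 0.69985*I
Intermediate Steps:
t = I*√6 (t = √(-2 - 4) = √(-6) = I*√6 ≈ 2.4495*I)
L(u) = ⅐ (L(u) = 1/(3 + 4) = 1/7 = ⅐)
(L(2)*((-2 + t) - 2))*(4 - 2) = (((-2 + I*√6) - 2)/7)*(4 - 2) = ((-4 + I*√6)/7)*2 = (-4/7 + I*√6/7)*2 = -8/7 + 2*I*√6/7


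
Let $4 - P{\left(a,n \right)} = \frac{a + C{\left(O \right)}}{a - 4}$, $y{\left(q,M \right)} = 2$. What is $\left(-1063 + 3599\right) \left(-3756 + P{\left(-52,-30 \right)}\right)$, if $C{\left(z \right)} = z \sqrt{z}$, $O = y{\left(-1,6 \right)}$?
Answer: $- \frac{66621988}{7} + \frac{634 \sqrt{2}}{7} \approx -9.5173 \cdot 10^{6}$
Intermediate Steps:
$O = 2$
$C{\left(z \right)} = z^{\frac{3}{2}}$
$P{\left(a,n \right)} = 4 - \frac{a + 2 \sqrt{2}}{-4 + a}$ ($P{\left(a,n \right)} = 4 - \frac{a + 2^{\frac{3}{2}}}{a - 4} = 4 - \frac{a + 2 \sqrt{2}}{-4 + a}$)
$\left(-1063 + 3599\right) \left(-3756 + P{\left(-52,-30 \right)}\right) = \left(-1063 + 3599\right) \left(-3756 + \frac{-16 - 2 \sqrt{2} + 3 \left(-52\right)}{-4 - 52}\right) = 2536 \left(-3756 + \frac{-16 - 2 \sqrt{2} - 156}{-56}\right) = 2536 \left(-3756 - \frac{-172 - 2 \sqrt{2}}{56}\right) = 2536 \left(-3756 + \left(\frac{43}{14} + \frac{\sqrt{2}}{28}\right)\right) = 2536 \left(- \frac{52541}{14} + \frac{\sqrt{2}}{28}\right) = - \frac{66621988}{7} + \frac{634 \sqrt{2}}{7}$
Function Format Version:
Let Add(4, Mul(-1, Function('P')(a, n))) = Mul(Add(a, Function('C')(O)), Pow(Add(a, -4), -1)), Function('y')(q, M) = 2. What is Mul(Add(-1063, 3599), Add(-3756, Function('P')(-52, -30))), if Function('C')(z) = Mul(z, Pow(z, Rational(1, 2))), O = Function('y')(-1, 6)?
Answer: Add(Rational(-66621988, 7), Mul(Rational(634, 7), Pow(2, Rational(1, 2)))) ≈ -9.5173e+6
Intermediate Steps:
O = 2
Function('C')(z) = Pow(z, Rational(3, 2))
Function('P')(a, n) = Add(4, Mul(-1, Pow(Add(-4, a), -1), Add(a, Mul(2, Pow(2, Rational(1, 2)))))) (Function('P')(a, n) = Add(4, Mul(-1, Mul(Add(a, Pow(2, Rational(3, 2))), Pow(Add(a, -4), -1)))) = Add(4, Mul(-1, Mul(Add(a, Mul(2, Pow(2, Rational(1, 2)))), Pow(Add(-4, a), -1)))) = Add(4, Mul(-1, Mul(Pow(Add(-4, a), -1), Add(a, Mul(2, Pow(2, Rational(1, 2))))))) = Add(4, Mul(-1, Pow(Add(-4, a), -1), Add(a, Mul(2, Pow(2, Rational(1, 2)))))))
Mul(Add(-1063, 3599), Add(-3756, Function('P')(-52, -30))) = Mul(Add(-1063, 3599), Add(-3756, Mul(Pow(Add(-4, -52), -1), Add(-16, Mul(-2, Pow(2, Rational(1, 2))), Mul(3, -52))))) = Mul(2536, Add(-3756, Mul(Pow(-56, -1), Add(-16, Mul(-2, Pow(2, Rational(1, 2))), -156)))) = Mul(2536, Add(-3756, Mul(Rational(-1, 56), Add(-172, Mul(-2, Pow(2, Rational(1, 2))))))) = Mul(2536, Add(-3756, Add(Rational(43, 14), Mul(Rational(1, 28), Pow(2, Rational(1, 2)))))) = Mul(2536, Add(Rational(-52541, 14), Mul(Rational(1, 28), Pow(2, Rational(1, 2))))) = Add(Rational(-66621988, 7), Mul(Rational(634, 7), Pow(2, Rational(1, 2))))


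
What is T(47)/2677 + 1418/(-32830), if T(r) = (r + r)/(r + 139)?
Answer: -175741844/4086694815 ≈ -0.043003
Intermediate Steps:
T(r) = 2*r/(139 + r) (T(r) = (2*r)/(139 + r) = 2*r/(139 + r))
T(47)/2677 + 1418/(-32830) = (2*47/(139 + 47))/2677 + 1418/(-32830) = (2*47/186)*(1/2677) + 1418*(-1/32830) = (2*47*(1/186))*(1/2677) - 709/16415 = (47/93)*(1/2677) - 709/16415 = 47/248961 - 709/16415 = -175741844/4086694815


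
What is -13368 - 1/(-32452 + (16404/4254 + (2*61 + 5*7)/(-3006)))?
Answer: -924468686149602/69155347717 ≈ -13368.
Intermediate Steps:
-13368 - 1/(-32452 + (16404/4254 + (2*61 + 5*7)/(-3006))) = -13368 - 1/(-32452 + (16404*(1/4254) + (122 + 35)*(-1/3006))) = -13368 - 1/(-32452 + (2734/709 + 157*(-1/3006))) = -13368 - 1/(-32452 + (2734/709 - 157/3006)) = -13368 - 1/(-32452 + 8107091/2131254) = -13368 - 1/(-69155347717/2131254) = -13368 - 1*(-2131254/69155347717) = -13368 + 2131254/69155347717 = -924468686149602/69155347717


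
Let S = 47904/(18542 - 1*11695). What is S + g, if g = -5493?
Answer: -37562667/6847 ≈ -5486.0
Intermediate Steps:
S = 47904/6847 (S = 47904/(18542 - 11695) = 47904/6847 ≈ 6.9963)
S + g = 47904/6847 - 5493 = -37562667/6847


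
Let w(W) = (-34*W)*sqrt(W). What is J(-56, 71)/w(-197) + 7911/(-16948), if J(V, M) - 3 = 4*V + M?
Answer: -7911/16948 + 75*I*sqrt(197)/659753 ≈ -0.46678 + 0.0015956*I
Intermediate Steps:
J(V, M) = 3 + M + 4*V (J(V, M) = 3 + (4*V + M) = 3 + (M + 4*V) = 3 + M + 4*V)
w(W) = -34*W**(3/2)
J(-56, 71)/w(-197) + 7911/(-16948) = (3 + 71 + 4*(-56))/((-(-6698)*I*sqrt(197))) + 7911/(-16948) = (3 + 71 - 224)/((-(-6698)*I*sqrt(197))) + 7911*(-1/16948) = -150*(-I*sqrt(197)/1319506) - 7911/16948 = -(-75)*I*sqrt(197)/659753 - 7911/16948 = 75*I*sqrt(197)/659753 - 7911/16948 = -7911/16948 + 75*I*sqrt(197)/659753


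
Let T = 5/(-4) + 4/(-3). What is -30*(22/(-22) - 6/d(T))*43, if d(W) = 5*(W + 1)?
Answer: 5934/19 ≈ 312.32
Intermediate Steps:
T = -31/12 (T = 5*(-¼) + 4*(-⅓) = -5/4 - 4/3 = -31/12 ≈ -2.5833)
d(W) = 5 + 5*W (d(W) = 5*(1 + W) = 5 + 5*W)
-30*(22/(-22) - 6/d(T))*43 = -30*(22/(-22) - 6/(5 + 5*(-31/12)))*43 = -30*(22*(-1/22) - 6/(5 - 155/12))*43 = -30*(-1 - 6/(-95/12))*43 = -30*(-1 - 6*(-12/95))*43 = -30*(-1 + 72/95)*43 = -30*(-23/95)*43 = (138/19)*43 = 5934/19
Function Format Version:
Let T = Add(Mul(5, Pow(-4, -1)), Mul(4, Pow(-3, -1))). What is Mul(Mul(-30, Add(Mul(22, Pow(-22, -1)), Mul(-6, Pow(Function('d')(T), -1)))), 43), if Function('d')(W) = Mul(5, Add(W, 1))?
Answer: Rational(5934, 19) ≈ 312.32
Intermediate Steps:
T = Rational(-31, 12) (T = Add(Mul(5, Rational(-1, 4)), Mul(4, Rational(-1, 3))) = Add(Rational(-5, 4), Rational(-4, 3)) = Rational(-31, 12) ≈ -2.5833)
Function('d')(W) = Add(5, Mul(5, W)) (Function('d')(W) = Mul(5, Add(1, W)) = Add(5, Mul(5, W)))
Mul(Mul(-30, Add(Mul(22, Pow(-22, -1)), Mul(-6, Pow(Function('d')(T), -1)))), 43) = Mul(Mul(-30, Add(Mul(22, Pow(-22, -1)), Mul(-6, Pow(Add(5, Mul(5, Rational(-31, 12))), -1)))), 43) = Mul(Mul(-30, Add(Mul(22, Rational(-1, 22)), Mul(-6, Pow(Add(5, Rational(-155, 12)), -1)))), 43) = Mul(Mul(-30, Add(-1, Mul(-6, Pow(Rational(-95, 12), -1)))), 43) = Mul(Mul(-30, Add(-1, Mul(-6, Rational(-12, 95)))), 43) = Mul(Mul(-30, Add(-1, Rational(72, 95))), 43) = Mul(Mul(-30, Rational(-23, 95)), 43) = Mul(Rational(138, 19), 43) = Rational(5934, 19)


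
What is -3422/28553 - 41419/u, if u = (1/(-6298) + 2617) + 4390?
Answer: -7599259131556/1260046317005 ≈ -6.0309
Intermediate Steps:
u = 44130085/6298 (u = (-1/6298 + 2617) + 4390 = 16481865/6298 + 4390 = 44130085/6298 ≈ 7007.0)
-3422/28553 - 41419/u = -3422/28553 - 41419/44130085/6298 = -3422*1/28553 - 41419*6298/44130085 = -3422/28553 - 260856862/44130085 = -7599259131556/1260046317005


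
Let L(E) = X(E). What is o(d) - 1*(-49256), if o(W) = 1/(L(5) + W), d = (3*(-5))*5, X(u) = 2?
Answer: 3595687/73 ≈ 49256.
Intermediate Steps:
d = -75 (d = -15*5 = -75)
L(E) = 2
o(W) = 1/(2 + W)
o(d) - 1*(-49256) = 1/(2 - 75) - 1*(-49256) = 1/(-73) + 49256 = -1/73 + 49256 = 3595687/73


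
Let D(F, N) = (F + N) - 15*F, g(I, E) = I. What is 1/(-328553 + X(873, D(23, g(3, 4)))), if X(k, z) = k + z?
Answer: -1/327999 ≈ -3.0488e-6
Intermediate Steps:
D(F, N) = N - 14*F
1/(-328553 + X(873, D(23, g(3, 4)))) = 1/(-328553 + (873 + (3 - 14*23))) = 1/(-328553 + (873 + (3 - 322))) = 1/(-328553 + (873 - 319)) = 1/(-328553 + 554) = 1/(-327999) = -1/327999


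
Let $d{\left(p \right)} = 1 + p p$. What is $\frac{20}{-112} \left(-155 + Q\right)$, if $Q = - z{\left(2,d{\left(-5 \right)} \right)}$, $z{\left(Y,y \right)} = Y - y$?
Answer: $\frac{655}{28} \approx 23.393$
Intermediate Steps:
$d{\left(p \right)} = 1 + p^{2}$
$Q = 24$ ($Q = - (2 - \left(1 + \left(-5\right)^{2}\right)) = - (2 - \left(1 + 25\right)) = - (2 - 26) = \left(-1\right) \left(-24\right) = 24$)
$\frac{20}{-112} \left(-155 + Q\right) = \frac{20}{-112} \left(-155 + 24\right) = 20 \left(- \frac{1}{112}\right) \left(-131\right) = \left(- \frac{5}{28}\right) \left(-131\right) = \frac{655}{28}$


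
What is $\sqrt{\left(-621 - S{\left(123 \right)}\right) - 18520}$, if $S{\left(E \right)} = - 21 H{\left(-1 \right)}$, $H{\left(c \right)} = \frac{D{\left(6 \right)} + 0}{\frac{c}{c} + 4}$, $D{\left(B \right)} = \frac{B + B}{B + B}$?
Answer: $\frac{2 i \sqrt{119605}}{5} \approx 138.34 i$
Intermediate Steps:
$D{\left(B \right)} = 1$ ($D{\left(B \right)} = \frac{2 B}{2 B} = 2 B \frac{1}{2 B} = 1$)
$H{\left(c \right)} = \frac{1}{5}$ ($H{\left(c \right)} = \frac{1 + 0}{\frac{c}{c} + 4} = 1 \frac{1}{1 + 4} = 1 \cdot \frac{1}{5} = \frac{1}{5}$)
$S{\left(E \right)} = - \frac{21}{5}$ ($S{\left(E \right)} = \left(-21\right) \frac{1}{5} = - \frac{21}{5}$)
$\sqrt{\left(-621 - S{\left(123 \right)}\right) - 18520} = \sqrt{\left(-621 - - \frac{21}{5}\right) - 18520} = \sqrt{\left(-621 + \frac{21}{5}\right) - 18520} = \sqrt{- \frac{3084}{5} - 18520} = \sqrt{- \frac{95684}{5}} = \frac{2 i \sqrt{119605}}{5}$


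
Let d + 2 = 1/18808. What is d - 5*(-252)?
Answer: 23660465/18808 ≈ 1258.0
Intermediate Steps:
d = -37615/18808 (d = -2 + 1/18808 = -37615/18808 ≈ -1.9999)
d - 5*(-252) = -37615/18808 - 5*(-252) = -37615/18808 - 1*(-1260) = -37615/18808 + 1260 = 23660465/18808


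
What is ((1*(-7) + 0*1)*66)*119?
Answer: -54978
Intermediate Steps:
((1*(-7) + 0*1)*66)*119 = ((-7 + 0)*66)*119 = -7*66*119 = -462*119 = -54978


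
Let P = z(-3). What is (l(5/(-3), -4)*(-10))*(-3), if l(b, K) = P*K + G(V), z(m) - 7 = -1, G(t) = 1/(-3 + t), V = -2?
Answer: -726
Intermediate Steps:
z(m) = 6 (z(m) = 7 - 1 = 6)
P = 6
l(b, K) = -1/5 + 6*K (l(b, K) = 6*K + 1/(-3 - 2) = 6*K + 1/(-5) = 6*K - 1/5 = -1/5 + 6*K)
(l(5/(-3), -4)*(-10))*(-3) = ((-1/5 + 6*(-4))*(-10))*(-3) = ((-1/5 - 24)*(-10))*(-3) = -121/5*(-10)*(-3) = 242*(-3) = -726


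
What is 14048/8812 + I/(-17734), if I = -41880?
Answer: 77271724/19534001 ≈ 3.9558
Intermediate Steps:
14048/8812 + I/(-17734) = 14048/8812 - 41880/(-17734) = 14048*(1/8812) - 41880*(-1/17734) = 3512/2203 + 20940/8867 = 77271724/19534001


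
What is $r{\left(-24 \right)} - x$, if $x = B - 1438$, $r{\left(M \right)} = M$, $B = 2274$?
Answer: $-860$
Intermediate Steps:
$x = 836$ ($x = 2274 - 1438 = 836$)
$r{\left(-24 \right)} - x = -24 - 836 = -860$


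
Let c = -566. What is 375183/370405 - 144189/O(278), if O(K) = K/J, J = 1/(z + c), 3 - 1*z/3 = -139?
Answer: 277593669/58841480 ≈ 4.7177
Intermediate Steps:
z = 426 (z = 9 - 3*(-139) = 9 + 417 = 426)
J = -1/140 (J = 1/(426 - 566) = 1/(-140) = -1/140 ≈ -0.0071429)
O(K) = -140*K (O(K) = K/(-1/140) = K*(-140) = -140*K)
375183/370405 - 144189/O(278) = 375183/370405 - 144189/((-140*278)) = 375183*(1/370405) - 144189/(-38920) = 375183/370405 - 144189*(-1/38920) = 375183/370405 + 144189/38920 = 277593669/58841480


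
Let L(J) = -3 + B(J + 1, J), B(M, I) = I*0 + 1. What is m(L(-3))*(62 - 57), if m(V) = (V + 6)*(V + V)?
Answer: -80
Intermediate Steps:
B(M, I) = 1 (B(M, I) = 0 + 1 = 1)
L(J) = -2 (L(J) = -3 + 1 = -2)
m(V) = 2*V*(6 + V) (m(V) = (6 + V)*(2*V) = 2*V*(6 + V))
m(L(-3))*(62 - 57) = (2*(-2)*(6 - 2))*(62 - 57) = (2*(-2)*4)*5 = -16*5 = -80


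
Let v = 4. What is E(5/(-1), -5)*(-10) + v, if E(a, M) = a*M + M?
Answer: -196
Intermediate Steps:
E(a, M) = M + M*a (E(a, M) = M*a + M = M + M*a)
E(5/(-1), -5)*(-10) + v = -5*(1 + 5/(-1))*(-10) + 4 = -5*(1 + 5*(-1))*(-10) + 4 = -5*(1 - 5)*(-10) + 4 = -5*(-4)*(-10) + 4 = 20*(-10) + 4 = -200 + 4 = -196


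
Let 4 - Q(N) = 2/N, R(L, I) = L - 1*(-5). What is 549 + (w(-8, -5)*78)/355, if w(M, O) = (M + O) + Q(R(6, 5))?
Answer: 2135967/3905 ≈ 546.98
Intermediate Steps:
R(L, I) = 5 + L (R(L, I) = L + 5 = 5 + L)
Q(N) = 4 - 2/N
w(M, O) = 42/11 + M + O (w(M, O) = (M + O) + (4 - 2/(5 + 6)) = (M + O) + (4 - 2/11) = (M + O) + 42/11 = 42/11 + M + O)
549 + (w(-8, -5)*78)/355 = 549 + ((42/11 - 8 - 5)*78)/355 = 549 - 101/11*78*(1/355) = 549 - 7878/11*1/355 = 549 - 7878/3905 = 2135967/3905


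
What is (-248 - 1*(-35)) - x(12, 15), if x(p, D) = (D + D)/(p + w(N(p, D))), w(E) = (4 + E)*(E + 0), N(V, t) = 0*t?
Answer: -431/2 ≈ -215.50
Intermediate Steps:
N(V, t) = 0
w(E) = E*(4 + E) (w(E) = (4 + E)*E = E*(4 + E))
x(p, D) = 2*D/p (x(p, D) = (D + D)/(p + 0*(4 + 0)) = (2*D)/(p + 0*4) = (2*D)/(p + 0) = (2*D)/p = 2*D/p)
(-248 - 1*(-35)) - x(12, 15) = (-248 - 1*(-35)) - 2*15/12 = (-248 + 35) - 2*15/12 = -213 - 1*5/2 = -213 - 5/2 = -431/2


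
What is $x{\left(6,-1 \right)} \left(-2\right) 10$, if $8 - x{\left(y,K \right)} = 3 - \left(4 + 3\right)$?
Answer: $-240$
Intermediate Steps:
$x{\left(y,K \right)} = 12$ ($x{\left(y,K \right)} = 8 - \left(3 - \left(4 + 3\right)\right) = 8 - \left(3 - 7\right) = 8 - -4 = 8 + 4 = 12$)
$x{\left(6,-1 \right)} \left(-2\right) 10 = 12 \left(-2\right) 10 = \left(-24\right) 10 = -240$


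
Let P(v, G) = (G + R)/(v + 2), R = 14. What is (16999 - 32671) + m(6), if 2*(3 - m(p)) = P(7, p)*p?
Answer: -47027/3 ≈ -15676.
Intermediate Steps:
P(v, G) = (14 + G)/(2 + v) (P(v, G) = (G + 14)/(v + 2) = (14 + G)/(2 + v))
m(p) = 3 - p*(14/9 + p/9)/2 (m(p) = 3 - (14 + p)/(2 + 7)*p/2 = 3 - (14 + p)/9*p/2 = 3 - (14/9 + p/9)*p/2 = 3 - p*(14/9 + p/9)/2)
(16999 - 32671) + m(6) = (16999 - 32671) + (3 - 1/18*6*(14 + 6)) = -15672 + (3 - 1/18*6*20) = -15672 + (3 - 20/3) = -15672 - 11/3 = -47027/3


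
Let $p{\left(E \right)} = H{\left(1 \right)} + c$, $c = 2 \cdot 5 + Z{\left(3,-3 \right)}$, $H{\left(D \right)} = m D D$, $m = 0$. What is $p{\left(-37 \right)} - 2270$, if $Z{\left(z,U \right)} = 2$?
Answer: $-2258$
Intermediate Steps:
$H{\left(D \right)} = 0$ ($H{\left(D \right)} = 0 D D = 0 D = 0$)
$c = 12$ ($c = 2 \cdot 5 + 2 = 10 + 2 = 12$)
$p{\left(E \right)} = 12$ ($p{\left(E \right)} = 0 + 12 = 12$)
$p{\left(-37 \right)} - 2270 = 12 - 2270 = -2258$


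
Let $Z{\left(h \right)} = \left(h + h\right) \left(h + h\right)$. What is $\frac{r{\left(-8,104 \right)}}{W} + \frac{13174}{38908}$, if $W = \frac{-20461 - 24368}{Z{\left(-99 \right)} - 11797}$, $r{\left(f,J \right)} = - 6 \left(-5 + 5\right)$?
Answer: $\frac{6587}{19454} \approx 0.33859$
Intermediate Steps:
$Z{\left(h \right)} = 4 h^{2}$ ($Z{\left(h \right)} = 2 h 2 h = 4 h^{2}$)
$r{\left(f,J \right)} = 0$ ($r{\left(f,J \right)} = \left(-6\right) 0 = 0$)
$W = - \frac{44829}{27407}$ ($W = \frac{-20461 - 24368}{4 \left(-99\right)^{2} - 11797} = - \frac{44829}{4 \cdot 9801 - 11797} = - \frac{44829}{39204 - 11797} = - \frac{44829}{27407} \approx -1.6357$)
$\frac{r{\left(-8,104 \right)}}{W} + \frac{13174}{38908} = \frac{0}{- \frac{44829}{27407}} + \frac{13174}{38908} = 0 \left(- \frac{27407}{44829}\right) + 13174 \cdot \frac{1}{38908} = 0 + \frac{6587}{19454} = \frac{6587}{19454}$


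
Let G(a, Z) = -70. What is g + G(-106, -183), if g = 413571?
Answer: 413501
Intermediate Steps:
g + G(-106, -183) = 413571 - 70 = 413501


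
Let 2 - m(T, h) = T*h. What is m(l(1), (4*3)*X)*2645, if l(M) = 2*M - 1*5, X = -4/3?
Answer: -121670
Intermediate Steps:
X = -4/3 (X = -4*1/3 = -4/3 ≈ -1.3333)
l(M) = -5 + 2*M (l(M) = 2*M - 5 = -5 + 2*M)
m(T, h) = 2 - T*h
m(l(1), (4*3)*X)*2645 = (2 - (-5 + 2*1)*(4*3)*(-4/3))*2645 = (2 - (-5 + 2)*12*(-4/3))*2645 = (2 - 1*(-3)*(-16))*2645 = (2 - 48)*2645 = -46*2645 = -121670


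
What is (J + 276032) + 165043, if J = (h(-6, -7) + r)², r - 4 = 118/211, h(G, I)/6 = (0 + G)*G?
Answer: 21802885519/44521 ≈ 4.8972e+5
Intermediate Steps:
h(G, I) = 6*G² (h(G, I) = 6*((0 + G)*G) = 6*(G*G) = 6*G²)
r = 962/211 (r = 4 + 118/211 = 962/211 ≈ 4.5592)
J = 2165785444/44521 (J = (6*(-6)² + 962/211)² = (6*36 + 962/211)² = (216 + 962/211)² = (46538/211)² = 2165785444/44521 ≈ 48646.)
(J + 276032) + 165043 = (2165785444/44521 + 276032) + 165043 = 14455006116/44521 + 165043 = 21802885519/44521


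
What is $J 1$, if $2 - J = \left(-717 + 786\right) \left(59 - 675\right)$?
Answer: $42506$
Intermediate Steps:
$J = 42506$ ($J = 2 - \left(-717 + 786\right) \left(59 - 675\right) = 2 - 69 \left(-616\right) = 2 - -42504 = 2 + 42504 = 42506$)
$J 1 = 42506 \cdot 1 = 42506$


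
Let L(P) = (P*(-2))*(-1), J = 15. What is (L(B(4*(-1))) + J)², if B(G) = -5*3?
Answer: 225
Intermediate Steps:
B(G) = -15
L(P) = 2*P (L(P) = -2*P*(-1) = 2*P)
(L(B(4*(-1))) + J)² = (2*(-15) + 15)² = (-30 + 15)² = (-15)² = 225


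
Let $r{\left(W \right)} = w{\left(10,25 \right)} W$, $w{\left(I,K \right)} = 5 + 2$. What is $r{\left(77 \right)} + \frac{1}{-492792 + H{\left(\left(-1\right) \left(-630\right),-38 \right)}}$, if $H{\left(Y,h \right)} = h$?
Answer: $\frac{265635369}{492830} \approx 539.0$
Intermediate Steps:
$w{\left(I,K \right)} = 7$
$r{\left(W \right)} = 7 W$
$r{\left(77 \right)} + \frac{1}{-492792 + H{\left(\left(-1\right) \left(-630\right),-38 \right)}} = 7 \cdot 77 + \frac{1}{-492792 - 38} = 539 + \frac{1}{-492830} = 539 - \frac{1}{492830} = \frac{265635369}{492830}$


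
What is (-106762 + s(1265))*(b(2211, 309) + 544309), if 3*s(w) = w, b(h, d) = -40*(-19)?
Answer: -173888457449/3 ≈ -5.7963e+10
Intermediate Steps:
b(h, d) = 760
s(w) = w/3
(-106762 + s(1265))*(b(2211, 309) + 544309) = (-106762 + (⅓)*1265)*(760 + 544309) = (-106762 + 1265/3)*545069 = -319021/3*545069 = -173888457449/3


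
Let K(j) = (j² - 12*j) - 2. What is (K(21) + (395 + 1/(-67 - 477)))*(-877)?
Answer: -277664339/544 ≈ -5.1041e+5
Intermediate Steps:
K(j) = -2 + j² - 12*j
(K(21) + (395 + 1/(-67 - 477)))*(-877) = ((-2 + 21² - 12*21) + (395 + 1/(-67 - 477)))*(-877) = ((-2 + 441 - 252) + (395 + 1/(-544)))*(-877) = (187 + (395 - 1/544))*(-877) = (187 + 214879/544)*(-877) = (316607/544)*(-877) = -277664339/544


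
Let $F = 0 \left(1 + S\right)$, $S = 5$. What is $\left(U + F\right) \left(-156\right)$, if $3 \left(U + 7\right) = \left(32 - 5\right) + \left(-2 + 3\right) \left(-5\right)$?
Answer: $-52$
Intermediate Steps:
$F = 0$ ($F = 0 \left(1 + 5\right) = 0 \cdot 6 = 0$)
$U = \frac{1}{3}$ ($U = -7 + \frac{\left(32 - 5\right) + \left(-2 + 3\right) \left(-5\right)}{3} = -7 + \frac{27 + 1 \left(-5\right)}{3} = -7 + \frac{27 - 5}{3} = -7 + \frac{1}{3} \cdot 22 = -7 + \frac{22}{3} = \frac{1}{3} \approx 0.33333$)
$\left(U + F\right) \left(-156\right) = \left(\frac{1}{3} + 0\right) \left(-156\right) = \frac{1}{3} \left(-156\right) = -52$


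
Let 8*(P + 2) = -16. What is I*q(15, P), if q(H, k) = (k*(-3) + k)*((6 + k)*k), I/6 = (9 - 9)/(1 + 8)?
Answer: 0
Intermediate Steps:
P = -4 (P = -2 + (⅛)*(-16) = -2 - 2 = -4)
I = 0 (I = 6*((9 - 9)/(1 + 8)) = 6*(0/9) = 6*(0*(⅑)) = 6*0 = 0)
q(H, k) = -2*k²*(6 + k) (q(H, k) = (-3*k + k)*(k*(6 + k)) = (-2*k)*(k*(6 + k)) = -2*k²*(6 + k))
I*q(15, P) = 0*(2*(-4)²*(-6 - 1*(-4))) = 0*(2*16*(-6 + 4)) = 0*(2*16*(-2)) = 0*(-64) = 0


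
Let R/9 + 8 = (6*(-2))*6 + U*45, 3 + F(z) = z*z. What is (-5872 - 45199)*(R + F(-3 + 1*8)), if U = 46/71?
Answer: 1579523888/71 ≈ 2.2247e+7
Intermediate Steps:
F(z) = -3 + z² (F(z) = -3 + z*z = -3 + z²)
U = 46/71 (U = 46*(1/71) = 46/71 ≈ 0.64789)
R = -32490/71 (R = -72 + 9*((6*(-2))*6 + (46/71)*45) = -72 + 9*(-12*6 + 2070/71) = -72 + 9*(-72 + 2070/71) = -72 + 9*(-3042/71) = -72 - 27378/71 = -32490/71 ≈ -457.61)
(-5872 - 45199)*(R + F(-3 + 1*8)) = (-5872 - 45199)*(-32490/71 + (-3 + (-3 + 1*8)²)) = -51071*(-32490/71 + (-3 + (-3 + 8)²)) = -51071*(-32490/71 + (-3 + 5²)) = -51071*(-32490/71 + (-3 + 25)) = -51071*(-32490/71 + 22) = -51071*(-30928/71) = 1579523888/71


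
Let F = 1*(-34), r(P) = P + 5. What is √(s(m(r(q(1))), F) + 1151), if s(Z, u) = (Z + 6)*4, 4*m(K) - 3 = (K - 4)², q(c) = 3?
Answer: √1194 ≈ 34.554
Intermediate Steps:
r(P) = 5 + P
F = -34
m(K) = ¾ + (-4 + K)²/4 (m(K) = ¾ + (K - 4)²/4 = ¾ + (-4 + K)²/4)
s(Z, u) = 24 + 4*Z (s(Z, u) = (6 + Z)*4 = 24 + 4*Z)
√(s(m(r(q(1))), F) + 1151) = √((24 + 4*(¾ + (-4 + (5 + 3))²/4)) + 1151) = √((24 + 4*(¾ + (-4 + 8)²/4)) + 1151) = √((24 + 4*(¾ + (¼)*4²)) + 1151) = √((24 + 4*(¾ + (¼)*16)) + 1151) = √((24 + 4*(¾ + 4)) + 1151) = √((24 + 4*(19/4)) + 1151) = √((24 + 19) + 1151) = √(43 + 1151) = √1194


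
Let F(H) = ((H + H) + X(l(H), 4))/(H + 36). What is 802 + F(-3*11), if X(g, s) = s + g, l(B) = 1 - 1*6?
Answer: 2339/3 ≈ 779.67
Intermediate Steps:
l(B) = -5 (l(B) = 1 - 6 = -5)
X(g, s) = g + s
F(H) = (-1 + 2*H)/(36 + H) (F(H) = ((H + H) + (-5 + 4))/(H + 36) = (2*H - 1)/(36 + H) = (-1 + 2*H)/(36 + H))
802 + F(-3*11) = 802 + (-1 + 2*(-3*11))/(36 - 3*11) = 802 + (-1 + 2*(-33))/(36 - 33) = 802 + (-1 - 66)/3 = 802 + (⅓)*(-67) = 802 - 67/3 = 2339/3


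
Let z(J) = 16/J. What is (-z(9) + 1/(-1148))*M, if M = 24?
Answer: -36754/861 ≈ -42.688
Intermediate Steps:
(-z(9) + 1/(-1148))*M = (-16/9 + 1/(-1148))*24 = (-16/9 - 1/1148)*24 = -18377/10332*24 = -36754/861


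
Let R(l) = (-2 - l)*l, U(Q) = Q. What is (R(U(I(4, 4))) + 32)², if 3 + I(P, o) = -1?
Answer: 576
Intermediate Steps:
I(P, o) = -4 (I(P, o) = -3 - 1 = -4)
R(l) = l*(-2 - l)
(R(U(I(4, 4))) + 32)² = (-1*(-4)*(2 - 4) + 32)² = (-1*(-4)*(-2) + 32)² = (-8 + 32)² = 24² = 576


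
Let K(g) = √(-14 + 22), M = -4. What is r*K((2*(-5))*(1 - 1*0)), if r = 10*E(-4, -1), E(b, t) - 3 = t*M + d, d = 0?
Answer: 140*√2 ≈ 197.99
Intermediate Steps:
E(b, t) = 3 - 4*t (E(b, t) = 3 + (t*(-4) + 0) = 3 + (-4*t + 0) = 3 - 4*t)
r = 70 (r = 10*(3 - 4*(-1)) = 10*(3 + 4) = 10*7 = 70)
K(g) = 2*√2 (K(g) = √8 = 2*√2)
r*K((2*(-5))*(1 - 1*0)) = 70*(2*√2) = 140*√2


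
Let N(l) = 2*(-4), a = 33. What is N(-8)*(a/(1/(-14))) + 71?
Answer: 3767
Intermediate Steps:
N(l) = -8
N(-8)*(a/(1/(-14))) + 71 = -264/(1/(-14)) + 71 = -264/(-1/14) + 71 = -264*(-14) + 71 = -8*(-462) + 71 = 3696 + 71 = 3767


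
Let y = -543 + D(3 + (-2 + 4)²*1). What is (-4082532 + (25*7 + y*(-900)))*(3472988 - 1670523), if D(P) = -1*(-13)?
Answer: -6498529805005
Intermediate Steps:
D(P) = 13
y = -530 (y = -543 + 13 = -530)
(-4082532 + (25*7 + y*(-900)))*(3472988 - 1670523) = (-4082532 + (25*7 - 530*(-900)))*(3472988 - 1670523) = (-4082532 + (175 + 477000))*1802465 = (-4082532 + 477175)*1802465 = -3605357*1802465 = -6498529805005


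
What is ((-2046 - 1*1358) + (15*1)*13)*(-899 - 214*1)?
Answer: 3571617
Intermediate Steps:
((-2046 - 1*1358) + (15*1)*13)*(-899 - 214*1) = ((-2046 - 1358) + 15*13)*(-899 - 214) = (-3404 + 195)*(-1113) = -3209*(-1113) = 3571617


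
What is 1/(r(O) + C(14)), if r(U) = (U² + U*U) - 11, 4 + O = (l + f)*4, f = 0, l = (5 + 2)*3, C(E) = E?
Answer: 1/12803 ≈ 7.8107e-5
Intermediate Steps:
l = 21 (l = 7*3 = 21)
O = 80 (O = -4 + (21 + 0)*4 = -4 + 21*4 = -4 + 84 = 80)
r(U) = -11 + 2*U² (r(U) = (U² + U²) - 11 = 2*U² - 11 = -11 + 2*U²)
1/(r(O) + C(14)) = 1/((-11 + 2*80²) + 14) = 1/((-11 + 2*6400) + 14) = 1/((-11 + 12800) + 14) = 1/(12789 + 14) = 1/12803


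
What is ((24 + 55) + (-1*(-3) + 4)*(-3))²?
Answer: 3364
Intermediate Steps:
((24 + 55) + (-1*(-3) + 4)*(-3))² = (79 + (3 + 4)*(-3))² = (79 + 7*(-3))² = (79 - 21)² = 58² = 3364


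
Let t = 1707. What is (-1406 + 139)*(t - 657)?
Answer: -1330350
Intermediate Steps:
(-1406 + 139)*(t - 657) = (-1406 + 139)*(1707 - 657) = -1267*1050 = -1330350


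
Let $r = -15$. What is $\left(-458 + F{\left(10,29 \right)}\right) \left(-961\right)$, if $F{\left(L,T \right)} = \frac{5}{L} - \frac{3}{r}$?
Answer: $\frac{4394653}{10} \approx 4.3947 \cdot 10^{5}$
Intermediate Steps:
$F{\left(L,T \right)} = \frac{1}{5} + \frac{5}{L}$ ($F{\left(L,T \right)} = \frac{5}{L} - \frac{3}{-15} = \frac{5}{L} - - \frac{1}{5} = \frac{5}{L} + \frac{1}{5} = \frac{1}{5} + \frac{5}{L}$)
$\left(-458 + F{\left(10,29 \right)}\right) \left(-961\right) = \left(-458 + \frac{25 + 10}{5 \cdot 10}\right) \left(-961\right) = \left(-458 + \frac{1}{5} \cdot \frac{1}{10} \cdot 35\right) \left(-961\right) = \left(-458 + \frac{7}{10}\right) \left(-961\right) = \left(- \frac{4573}{10}\right) \left(-961\right) = \frac{4394653}{10}$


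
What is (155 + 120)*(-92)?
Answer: -25300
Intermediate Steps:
(155 + 120)*(-92) = 275*(-92) = -25300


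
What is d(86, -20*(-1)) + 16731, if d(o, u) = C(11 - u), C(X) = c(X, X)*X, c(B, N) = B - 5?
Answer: 16857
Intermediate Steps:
c(B, N) = -5 + B
C(X) = X*(-5 + X) (C(X) = (-5 + X)*X = X*(-5 + X))
d(o, u) = (6 - u)*(11 - u) (d(o, u) = (11 - u)*(-5 + (11 - u)) = (11 - u)*(6 - u) = (6 - u)*(11 - u))
d(86, -20*(-1)) + 16731 = (-11 - 20*(-1))*(-6 - 20*(-1)) + 16731 = (-11 + 20)*(-6 + 20) + 16731 = 9*14 + 16731 = 126 + 16731 = 16857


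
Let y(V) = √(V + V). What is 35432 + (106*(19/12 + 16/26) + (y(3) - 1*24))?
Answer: 2780003/78 + √6 ≈ 35644.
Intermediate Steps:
y(V) = √2*√V (y(V) = √(2*V) = √2*√V)
35432 + (106*(19/12 + 16/26) + (y(3) - 1*24)) = 35432 + (106*(19/12 + 16/26) + (√2*√3 - 1*24)) = 35432 + (106*(19*(1/12) + 16*(1/26)) + (√6 - 24)) = 35432 + (106*(19/12 + 8/13) + (-24 + √6)) = 35432 + (106*(343/156) + (-24 + √6)) = 35432 + (18179/78 + (-24 + √6)) = 35432 + (16307/78 + √6) = 2780003/78 + √6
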